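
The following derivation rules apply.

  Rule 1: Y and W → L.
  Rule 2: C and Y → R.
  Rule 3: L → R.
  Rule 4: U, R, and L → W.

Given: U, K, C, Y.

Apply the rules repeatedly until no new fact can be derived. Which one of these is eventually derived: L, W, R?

R

C and Y hold, so R follows (Rule 2).
L would need Y and W (Rule 1), but W is never established. W would need U, R, and L (Rule 4), but L is never established.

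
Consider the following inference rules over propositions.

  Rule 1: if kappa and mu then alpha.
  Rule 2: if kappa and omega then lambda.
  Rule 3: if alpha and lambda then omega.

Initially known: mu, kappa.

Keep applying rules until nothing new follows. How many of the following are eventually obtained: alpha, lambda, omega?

1

kappa and mu hold, so alpha follows (Rule 1).
alpha: reached.
lambda would need kappa and omega (Rule 2), but omega is never established.
omega would need alpha and lambda (Rule 3), but lambda is never established.
Reached: alpha — 1 of the 3.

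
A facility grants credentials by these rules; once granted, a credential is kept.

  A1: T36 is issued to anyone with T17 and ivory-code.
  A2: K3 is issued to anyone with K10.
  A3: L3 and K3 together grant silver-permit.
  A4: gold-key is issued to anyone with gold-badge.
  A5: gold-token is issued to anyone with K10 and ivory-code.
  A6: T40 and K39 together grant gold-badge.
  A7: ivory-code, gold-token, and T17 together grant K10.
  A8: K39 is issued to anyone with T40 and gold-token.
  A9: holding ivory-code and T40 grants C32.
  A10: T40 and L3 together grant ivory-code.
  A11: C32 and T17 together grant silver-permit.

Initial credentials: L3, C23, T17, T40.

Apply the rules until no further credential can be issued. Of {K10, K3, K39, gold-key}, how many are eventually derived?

0

K10 would need ivory-code, gold-token, and T17 (A7), but gold-token is never granted.
K3 would need K10 (A2), but K10 is never granted.
K39 would need T40 and gold-token (A8), but gold-token is never granted.
gold-key would need gold-badge (A4), but gold-badge is never granted.
None of the 4 are reached.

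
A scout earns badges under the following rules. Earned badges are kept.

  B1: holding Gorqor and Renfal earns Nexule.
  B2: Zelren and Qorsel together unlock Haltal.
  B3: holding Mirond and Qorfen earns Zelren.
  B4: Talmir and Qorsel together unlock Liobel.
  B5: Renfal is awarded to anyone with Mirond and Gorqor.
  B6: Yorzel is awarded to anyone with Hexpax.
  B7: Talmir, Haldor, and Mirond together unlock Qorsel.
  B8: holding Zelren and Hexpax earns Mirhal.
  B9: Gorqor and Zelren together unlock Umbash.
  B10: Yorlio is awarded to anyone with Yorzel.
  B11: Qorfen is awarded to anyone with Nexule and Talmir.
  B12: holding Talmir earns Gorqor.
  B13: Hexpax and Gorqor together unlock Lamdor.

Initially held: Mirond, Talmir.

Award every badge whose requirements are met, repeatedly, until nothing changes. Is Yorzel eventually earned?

Yorzel would need Hexpax (B6), but Hexpax is never earned.

No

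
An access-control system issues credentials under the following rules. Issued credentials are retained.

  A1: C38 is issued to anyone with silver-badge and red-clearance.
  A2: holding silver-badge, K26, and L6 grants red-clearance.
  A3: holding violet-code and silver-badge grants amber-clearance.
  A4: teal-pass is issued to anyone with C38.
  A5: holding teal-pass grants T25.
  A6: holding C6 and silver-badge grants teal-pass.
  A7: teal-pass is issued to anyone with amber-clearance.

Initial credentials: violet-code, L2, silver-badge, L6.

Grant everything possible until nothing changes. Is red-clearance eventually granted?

red-clearance would need silver-badge, K26, and L6 (A2), but K26 is never granted.

No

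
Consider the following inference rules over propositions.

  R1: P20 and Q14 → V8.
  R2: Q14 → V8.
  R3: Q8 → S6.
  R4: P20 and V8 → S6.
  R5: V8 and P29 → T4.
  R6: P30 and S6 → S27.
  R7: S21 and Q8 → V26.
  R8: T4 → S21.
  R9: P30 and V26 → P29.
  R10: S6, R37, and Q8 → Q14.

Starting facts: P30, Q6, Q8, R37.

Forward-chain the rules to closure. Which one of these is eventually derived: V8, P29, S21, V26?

From Q8, R3 gives S6.
From S6, R37, and Q8, R10 gives Q14.
From Q14, R2 gives V8.
V26 would need S21 and Q8 (R7), but S21 is never established. S21 would need T4 (R8), but T4 is never established. P29 would need P30 and V26 (R9), but V26 is never established.

V8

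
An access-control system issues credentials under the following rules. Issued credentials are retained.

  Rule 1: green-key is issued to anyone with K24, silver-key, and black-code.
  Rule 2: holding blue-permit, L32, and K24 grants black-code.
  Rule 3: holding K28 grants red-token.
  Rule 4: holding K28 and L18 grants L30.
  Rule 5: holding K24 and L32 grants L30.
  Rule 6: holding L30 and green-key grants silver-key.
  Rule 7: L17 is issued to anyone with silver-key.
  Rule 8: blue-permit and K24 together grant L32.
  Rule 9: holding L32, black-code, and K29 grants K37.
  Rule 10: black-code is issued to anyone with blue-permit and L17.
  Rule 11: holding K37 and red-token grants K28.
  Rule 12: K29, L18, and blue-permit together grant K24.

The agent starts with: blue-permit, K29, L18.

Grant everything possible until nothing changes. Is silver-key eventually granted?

silver-key would need L30 and green-key (Rule 6), but green-key is never granted.

No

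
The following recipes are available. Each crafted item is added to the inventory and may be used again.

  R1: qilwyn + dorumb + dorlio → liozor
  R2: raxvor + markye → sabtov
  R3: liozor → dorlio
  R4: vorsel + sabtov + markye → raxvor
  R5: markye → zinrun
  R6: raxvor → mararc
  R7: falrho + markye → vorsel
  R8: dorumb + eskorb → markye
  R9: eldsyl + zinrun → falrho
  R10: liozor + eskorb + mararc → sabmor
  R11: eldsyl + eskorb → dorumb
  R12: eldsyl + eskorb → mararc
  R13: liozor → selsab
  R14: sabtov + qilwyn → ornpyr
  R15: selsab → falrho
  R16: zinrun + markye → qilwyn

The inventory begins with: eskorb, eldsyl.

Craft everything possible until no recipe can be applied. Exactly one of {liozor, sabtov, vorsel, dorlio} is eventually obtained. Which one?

vorsel

eldsyl + eskorb → dorumb (R11).
Using R8, dorumb and eskorb make markye.
markye → zinrun (R5).
eldsyl + zinrun → falrho (R9).
Using R7, falrho and markye make vorsel.
dorlio would need liozor (R3), but liozor is never obtained. sabtov would need raxvor and markye (R2), but raxvor is never obtained. liozor would need qilwyn, dorumb, and dorlio (R1), but dorlio is never obtained.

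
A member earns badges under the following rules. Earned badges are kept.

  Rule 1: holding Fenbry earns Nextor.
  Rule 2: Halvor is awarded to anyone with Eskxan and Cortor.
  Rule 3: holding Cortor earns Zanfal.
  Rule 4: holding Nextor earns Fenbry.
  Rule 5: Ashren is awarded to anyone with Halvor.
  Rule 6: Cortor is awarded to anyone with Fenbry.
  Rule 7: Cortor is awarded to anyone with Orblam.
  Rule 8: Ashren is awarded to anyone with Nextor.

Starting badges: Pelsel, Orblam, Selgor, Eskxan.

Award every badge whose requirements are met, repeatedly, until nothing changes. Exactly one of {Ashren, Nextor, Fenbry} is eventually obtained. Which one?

With Orblam, Cortor is earned (Rule 7).
With Eskxan and Cortor, Halvor is earned (Rule 2).
With Halvor, Ashren is earned (Rule 5).
Fenbry would need Nextor (Rule 4), but Nextor is never earned. Nextor would need Fenbry (Rule 1), but Fenbry is never earned.

Ashren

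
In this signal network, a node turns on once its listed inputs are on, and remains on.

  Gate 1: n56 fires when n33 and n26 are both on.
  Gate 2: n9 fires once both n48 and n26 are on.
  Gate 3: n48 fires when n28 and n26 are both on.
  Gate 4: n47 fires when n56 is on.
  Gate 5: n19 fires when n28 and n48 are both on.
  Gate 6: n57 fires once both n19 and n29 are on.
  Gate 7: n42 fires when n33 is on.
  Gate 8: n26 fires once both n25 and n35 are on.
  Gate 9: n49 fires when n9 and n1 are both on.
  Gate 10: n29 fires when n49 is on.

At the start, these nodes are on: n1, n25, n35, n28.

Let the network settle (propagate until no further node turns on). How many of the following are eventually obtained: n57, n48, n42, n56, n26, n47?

3

n25 and n35 are on, so n26 fires (Gate 8).
n28 and n26 are on, so n48 fires (Gate 3).
Gate 5: n28 and n48 on → n19 on.
Gate 2: n48 and n26 on → n9 on.
n9 and n1 are on, so n49 fires (Gate 9).
Gate 10: n49 on → n29 on.
Gate 6: n19 and n29 on → n57 on.
n57: reached.
n48: reached.
n42 would need n33 (Gate 7), but n33 never turns on.
n56 would need n33 and n26 (Gate 1), but n33 never turns on.
n26: reached.
n47 would need n56 (Gate 4), but n56 never turns on.
Reached: n57, n48, and n26 — 3 of the 6.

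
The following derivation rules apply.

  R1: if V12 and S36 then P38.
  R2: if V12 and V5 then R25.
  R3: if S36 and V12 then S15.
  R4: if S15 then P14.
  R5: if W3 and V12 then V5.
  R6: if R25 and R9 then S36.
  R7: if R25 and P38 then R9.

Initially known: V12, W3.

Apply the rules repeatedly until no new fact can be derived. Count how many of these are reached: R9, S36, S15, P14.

R9 would need R25 and P38 (R7), but P38 is never established.
S36 would need R25 and R9 (R6), but R9 is never established.
S15 would need S36 and V12 (R3), but S36 is never established.
P14 would need S15 (R4), but S15 is never established.
None of the 4 are reached.

0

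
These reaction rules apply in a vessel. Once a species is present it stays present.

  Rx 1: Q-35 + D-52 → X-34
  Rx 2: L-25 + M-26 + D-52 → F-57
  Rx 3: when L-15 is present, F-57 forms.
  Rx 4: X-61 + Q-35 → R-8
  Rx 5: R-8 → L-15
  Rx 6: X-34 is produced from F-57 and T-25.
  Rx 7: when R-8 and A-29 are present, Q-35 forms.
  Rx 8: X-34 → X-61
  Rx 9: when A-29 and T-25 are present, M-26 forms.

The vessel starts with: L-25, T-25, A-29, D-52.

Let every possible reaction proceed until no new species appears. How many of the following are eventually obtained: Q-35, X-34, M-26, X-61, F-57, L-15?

4

A-29 and T-25 present → M-26 forms (Rx 9).
L-25, M-26, and D-52 present → F-57 forms (Rx 2).
F-57 and T-25 present → X-34 forms (Rx 6).
X-34 present → X-61 forms (Rx 8).
Q-35 would need R-8 and A-29 (Rx 7), but R-8 never forms.
X-34: reached.
M-26: reached.
X-61: reached.
F-57: reached.
L-15 would need R-8 (Rx 5), but R-8 never forms.
Reached: X-34, M-26, X-61, and F-57 — 4 of the 6.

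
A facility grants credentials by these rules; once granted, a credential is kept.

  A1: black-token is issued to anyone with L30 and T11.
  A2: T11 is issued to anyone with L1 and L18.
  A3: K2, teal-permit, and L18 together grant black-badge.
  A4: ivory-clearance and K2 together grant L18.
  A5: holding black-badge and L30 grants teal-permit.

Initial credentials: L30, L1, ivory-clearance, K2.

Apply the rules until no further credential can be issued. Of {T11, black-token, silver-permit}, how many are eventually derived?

2

Holding ivory-clearance and K2 grants L18 (A4).
Holding L1 and L18 grants T11 (A2).
Holding L30 and T11 grants black-token (A1).
T11: reached.
black-token: reached.
No rule produces silver-permit, and it is not given.
Reached: T11 and black-token — 2 of the 3.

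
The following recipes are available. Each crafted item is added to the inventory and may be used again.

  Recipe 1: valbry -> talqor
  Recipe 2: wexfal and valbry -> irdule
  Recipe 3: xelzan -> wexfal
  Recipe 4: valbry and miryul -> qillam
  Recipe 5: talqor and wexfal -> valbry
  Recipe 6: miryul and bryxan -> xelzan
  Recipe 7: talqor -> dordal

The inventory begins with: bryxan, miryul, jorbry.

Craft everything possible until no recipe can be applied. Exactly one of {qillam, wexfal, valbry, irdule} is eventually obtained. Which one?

Using Recipe 6, miryul and bryxan make xelzan.
xelzan -> wexfal (Recipe 3).
qillam would need valbry and miryul (Recipe 4), but valbry is never obtained. valbry would need talqor and wexfal (Recipe 5), but talqor is never obtained. irdule would need wexfal and valbry (Recipe 2), but valbry is never obtained.

wexfal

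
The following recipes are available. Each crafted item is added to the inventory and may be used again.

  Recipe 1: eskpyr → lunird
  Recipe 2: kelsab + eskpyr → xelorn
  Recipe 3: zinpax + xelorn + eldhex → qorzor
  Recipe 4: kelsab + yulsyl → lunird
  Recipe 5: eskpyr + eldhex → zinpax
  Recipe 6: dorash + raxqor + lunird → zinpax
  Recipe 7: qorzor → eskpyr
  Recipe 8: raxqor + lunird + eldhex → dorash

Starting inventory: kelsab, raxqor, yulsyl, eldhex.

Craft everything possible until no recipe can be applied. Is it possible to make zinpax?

Yes

kelsab + yulsyl → lunird (Recipe 4).
raxqor + lunird + eldhex → dorash (Recipe 8).
dorash + raxqor + lunird → zinpax (Recipe 6).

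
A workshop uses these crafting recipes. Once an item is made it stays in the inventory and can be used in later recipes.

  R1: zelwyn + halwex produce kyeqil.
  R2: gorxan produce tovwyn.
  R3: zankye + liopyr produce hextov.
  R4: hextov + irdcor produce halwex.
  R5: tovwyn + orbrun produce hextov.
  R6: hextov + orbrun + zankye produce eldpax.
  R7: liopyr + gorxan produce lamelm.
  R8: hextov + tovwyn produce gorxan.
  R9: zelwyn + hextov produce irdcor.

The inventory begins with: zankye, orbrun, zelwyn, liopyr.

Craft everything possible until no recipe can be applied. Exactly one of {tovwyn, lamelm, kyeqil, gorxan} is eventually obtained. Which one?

kyeqil

zankye + liopyr → hextov (R3).
Using R9, zelwyn and hextov make irdcor.
Using R4, hextov and irdcor make halwex.
zelwyn + halwex → kyeqil (R1).
lamelm would need liopyr and gorxan (R7), but gorxan is never obtained. gorxan would need hextov and tovwyn (R8), but tovwyn is never obtained. tovwyn would need gorxan (R2), but gorxan is never obtained.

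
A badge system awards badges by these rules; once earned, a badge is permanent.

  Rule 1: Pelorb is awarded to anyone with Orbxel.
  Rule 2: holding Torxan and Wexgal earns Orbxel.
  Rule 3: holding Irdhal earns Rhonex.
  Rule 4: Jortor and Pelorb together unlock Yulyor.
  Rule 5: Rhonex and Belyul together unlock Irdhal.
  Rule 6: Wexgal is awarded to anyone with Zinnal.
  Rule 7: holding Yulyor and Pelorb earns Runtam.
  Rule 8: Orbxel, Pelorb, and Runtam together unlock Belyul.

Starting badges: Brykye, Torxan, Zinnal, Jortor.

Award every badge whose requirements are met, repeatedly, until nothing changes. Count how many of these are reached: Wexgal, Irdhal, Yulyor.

With Zinnal, Wexgal is earned (Rule 6).
With Torxan and Wexgal, Orbxel is earned (Rule 2).
With Orbxel, Pelorb is earned (Rule 1).
With Jortor and Pelorb, Yulyor is earned (Rule 4).
Wexgal: reached.
Irdhal would need Rhonex and Belyul (Rule 5), but Rhonex is never earned.
Yulyor: reached.
Reached: Wexgal and Yulyor — 2 of the 3.

2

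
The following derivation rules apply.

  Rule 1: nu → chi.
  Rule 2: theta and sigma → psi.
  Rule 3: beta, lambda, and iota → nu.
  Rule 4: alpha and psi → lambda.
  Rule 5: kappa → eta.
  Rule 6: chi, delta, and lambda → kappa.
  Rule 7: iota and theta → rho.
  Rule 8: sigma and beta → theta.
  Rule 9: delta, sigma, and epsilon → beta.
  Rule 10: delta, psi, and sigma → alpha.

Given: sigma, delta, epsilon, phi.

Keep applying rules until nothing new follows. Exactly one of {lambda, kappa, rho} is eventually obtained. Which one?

lambda

From delta, sigma, and epsilon, Rule 9 gives beta.
From sigma and beta, Rule 8 gives theta.
From theta and sigma, Rule 2 gives psi.
delta, psi, and sigma hold, so alpha follows (Rule 10).
From alpha and psi, Rule 4 gives lambda.
rho would need iota and theta (Rule 7), but iota is never established. kappa would need chi, delta, and lambda (Rule 6), but chi is never established.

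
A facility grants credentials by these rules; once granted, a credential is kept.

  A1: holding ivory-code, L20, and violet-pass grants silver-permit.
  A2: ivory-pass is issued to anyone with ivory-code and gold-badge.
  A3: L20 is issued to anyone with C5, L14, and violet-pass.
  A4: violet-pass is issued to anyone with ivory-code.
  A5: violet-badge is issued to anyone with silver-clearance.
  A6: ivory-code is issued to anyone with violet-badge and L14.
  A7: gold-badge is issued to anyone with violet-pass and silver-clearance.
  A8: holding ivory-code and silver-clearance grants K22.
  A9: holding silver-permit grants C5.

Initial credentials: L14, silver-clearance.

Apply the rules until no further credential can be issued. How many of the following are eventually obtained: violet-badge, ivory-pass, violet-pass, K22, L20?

Holding silver-clearance grants violet-badge (A5).
Holding violet-badge and L14 grants ivory-code (A6).
Holding ivory-code grants violet-pass (A4).
Holding ivory-code and silver-clearance grants K22 (A8).
Holding violet-pass and silver-clearance grants gold-badge (A7).
Holding ivory-code and gold-badge grants ivory-pass (A2).
violet-badge: reached.
ivory-pass: reached.
violet-pass: reached.
K22: reached.
L20 would need C5, L14, and violet-pass (A3), but C5 is never granted.
Reached: violet-badge, ivory-pass, violet-pass, and K22 — 4 of the 5.

4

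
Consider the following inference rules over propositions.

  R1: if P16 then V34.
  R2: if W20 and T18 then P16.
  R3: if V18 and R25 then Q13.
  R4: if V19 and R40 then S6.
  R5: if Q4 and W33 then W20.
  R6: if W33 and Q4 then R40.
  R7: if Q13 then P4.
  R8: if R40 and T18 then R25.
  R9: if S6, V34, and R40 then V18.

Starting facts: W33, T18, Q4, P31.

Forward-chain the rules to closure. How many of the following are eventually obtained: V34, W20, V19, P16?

3

From Q4 and W33, R5 gives W20.
From W20 and T18, R2 gives P16.
P16 holds, so V34 follows (R1).
V34: reached.
W20: reached.
No rule produces V19, and it is not given.
P16: reached.
Reached: V34, W20, and P16 — 3 of the 4.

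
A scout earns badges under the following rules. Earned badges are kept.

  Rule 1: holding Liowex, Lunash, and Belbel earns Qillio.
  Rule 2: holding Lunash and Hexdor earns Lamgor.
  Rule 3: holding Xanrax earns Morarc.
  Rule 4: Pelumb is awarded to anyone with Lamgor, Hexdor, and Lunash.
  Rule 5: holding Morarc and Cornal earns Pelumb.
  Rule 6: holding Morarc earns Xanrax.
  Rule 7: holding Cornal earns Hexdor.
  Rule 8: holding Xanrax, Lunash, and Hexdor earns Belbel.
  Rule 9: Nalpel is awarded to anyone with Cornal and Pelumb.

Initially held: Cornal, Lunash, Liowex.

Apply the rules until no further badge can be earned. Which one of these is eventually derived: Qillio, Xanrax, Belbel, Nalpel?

Nalpel

With Cornal, Hexdor is earned (Rule 7).
With Lunash and Hexdor, Lamgor is earned (Rule 2).
With Lamgor, Hexdor, and Lunash, Pelumb is earned (Rule 4).
With Cornal and Pelumb, Nalpel is earned (Rule 9).
Xanrax would need Morarc (Rule 6), but Morarc is never earned. Belbel would need Xanrax, Lunash, and Hexdor (Rule 8), but Xanrax is never earned. Qillio would need Liowex, Lunash, and Belbel (Rule 1), but Belbel is never earned.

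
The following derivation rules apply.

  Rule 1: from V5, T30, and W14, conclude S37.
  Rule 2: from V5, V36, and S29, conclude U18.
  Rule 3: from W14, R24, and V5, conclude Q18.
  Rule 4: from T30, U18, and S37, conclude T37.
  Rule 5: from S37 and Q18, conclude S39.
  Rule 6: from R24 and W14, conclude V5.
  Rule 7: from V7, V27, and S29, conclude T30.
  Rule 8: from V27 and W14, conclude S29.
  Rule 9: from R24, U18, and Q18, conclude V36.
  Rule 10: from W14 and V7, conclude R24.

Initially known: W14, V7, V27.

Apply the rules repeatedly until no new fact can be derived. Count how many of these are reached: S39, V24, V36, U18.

From V27 and W14, Rule 8 gives S29.
W14 and V7 hold, so R24 follows (Rule 10).
From R24 and W14, Rule 6 gives V5.
V7, V27, and S29 hold, so T30 follows (Rule 7).
V5, T30, and W14 hold, so S37 follows (Rule 1).
W14, R24, and V5 hold, so Q18 follows (Rule 3).
S37 and Q18 hold, so S39 follows (Rule 5).
S39: reached.
No rule produces V24, and it is not given.
V36 would need R24, U18, and Q18 (Rule 9), but U18 is never established.
U18 would need V5, V36, and S29 (Rule 2), but V36 is never established.
Reached: S39 — 1 of the 4.

1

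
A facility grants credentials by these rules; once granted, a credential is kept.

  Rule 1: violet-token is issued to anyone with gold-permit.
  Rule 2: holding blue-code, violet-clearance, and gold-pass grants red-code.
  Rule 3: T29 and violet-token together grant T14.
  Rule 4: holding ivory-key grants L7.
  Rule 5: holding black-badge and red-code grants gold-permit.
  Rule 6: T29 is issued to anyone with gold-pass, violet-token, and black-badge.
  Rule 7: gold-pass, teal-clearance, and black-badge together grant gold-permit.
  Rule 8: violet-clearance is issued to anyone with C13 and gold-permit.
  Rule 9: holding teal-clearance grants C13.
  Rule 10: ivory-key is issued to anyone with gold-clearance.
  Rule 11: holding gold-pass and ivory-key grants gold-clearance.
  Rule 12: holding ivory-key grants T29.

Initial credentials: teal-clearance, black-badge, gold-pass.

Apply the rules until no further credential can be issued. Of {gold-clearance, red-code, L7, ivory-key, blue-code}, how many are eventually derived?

0

gold-clearance would need gold-pass and ivory-key (Rule 11), but ivory-key is never granted.
red-code would need blue-code, violet-clearance, and gold-pass (Rule 2), but blue-code is never granted.
L7 would need ivory-key (Rule 4), but ivory-key is never granted.
ivory-key would need gold-clearance (Rule 10), but gold-clearance is never granted.
No rule produces blue-code, and it is not given.
None of the 5 are reached.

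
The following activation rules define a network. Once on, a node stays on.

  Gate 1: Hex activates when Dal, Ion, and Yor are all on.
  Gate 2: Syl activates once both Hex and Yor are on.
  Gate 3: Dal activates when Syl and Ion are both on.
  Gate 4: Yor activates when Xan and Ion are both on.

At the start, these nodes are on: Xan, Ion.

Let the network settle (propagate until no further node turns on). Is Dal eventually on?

Dal would need Syl and Ion (Gate 3), but Syl never turns on.

No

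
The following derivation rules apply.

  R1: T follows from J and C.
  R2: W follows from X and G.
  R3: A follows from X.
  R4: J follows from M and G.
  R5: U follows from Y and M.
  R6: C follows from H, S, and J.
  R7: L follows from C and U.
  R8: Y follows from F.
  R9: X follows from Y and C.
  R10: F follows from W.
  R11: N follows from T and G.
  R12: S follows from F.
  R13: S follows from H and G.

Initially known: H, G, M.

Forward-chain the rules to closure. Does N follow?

Yes

M and G hold, so J follows (R4).
From H and G, R13 gives S.
From H, S, and J, R6 gives C.
From J and C, R1 gives T.
From T and G, R11 gives N.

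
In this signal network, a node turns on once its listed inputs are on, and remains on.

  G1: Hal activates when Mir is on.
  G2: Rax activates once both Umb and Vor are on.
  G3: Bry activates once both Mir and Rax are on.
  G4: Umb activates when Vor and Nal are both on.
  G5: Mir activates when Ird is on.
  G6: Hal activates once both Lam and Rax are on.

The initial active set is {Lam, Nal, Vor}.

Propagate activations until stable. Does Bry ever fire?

No

Bry would need Mir and Rax (G3), but Mir never turns on.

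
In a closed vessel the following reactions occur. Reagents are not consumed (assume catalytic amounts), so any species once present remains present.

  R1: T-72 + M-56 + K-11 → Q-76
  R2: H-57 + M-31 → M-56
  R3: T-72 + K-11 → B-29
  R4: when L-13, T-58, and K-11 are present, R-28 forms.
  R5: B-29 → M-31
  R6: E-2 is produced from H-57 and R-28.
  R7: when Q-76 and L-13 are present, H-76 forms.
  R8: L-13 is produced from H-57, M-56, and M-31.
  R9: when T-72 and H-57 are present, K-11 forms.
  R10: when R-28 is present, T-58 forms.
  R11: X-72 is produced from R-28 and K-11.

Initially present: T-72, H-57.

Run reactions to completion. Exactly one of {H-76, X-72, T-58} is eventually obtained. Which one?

T-72 and H-57 present → K-11 forms (R9).
T-72 and K-11 present → B-29 forms (R3).
B-29 present → M-31 forms (R5).
H-57 and M-31 present → M-56 forms (R2).
H-57, M-56, and M-31 present → L-13 forms (R8).
T-72, M-56, and K-11 present → Q-76 forms (R1).
Q-76 and L-13 present → H-76 forms (R7).
X-72 would need R-28 and K-11 (R11), but R-28 never forms. T-58 would need R-28 (R10), but R-28 never forms.

H-76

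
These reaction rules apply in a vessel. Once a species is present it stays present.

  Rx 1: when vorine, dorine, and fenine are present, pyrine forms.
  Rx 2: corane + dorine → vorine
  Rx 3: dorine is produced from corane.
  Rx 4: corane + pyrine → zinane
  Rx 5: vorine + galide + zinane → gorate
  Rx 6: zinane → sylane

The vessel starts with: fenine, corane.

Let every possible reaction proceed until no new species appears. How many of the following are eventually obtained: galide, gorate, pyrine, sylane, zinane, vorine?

corane present → dorine forms (Rx 3).
corane and dorine present → vorine forms (Rx 2).
vorine, dorine, and fenine present → pyrine forms (Rx 1).
corane and pyrine present → zinane forms (Rx 4).
zinane present → sylane forms (Rx 6).
No rule produces galide, and it is not given.
gorate would need vorine, galide, and zinane (Rx 5), but galide never forms.
pyrine: reached.
sylane: reached.
zinane: reached.
vorine: reached.
Reached: pyrine, sylane, zinane, and vorine — 4 of the 6.

4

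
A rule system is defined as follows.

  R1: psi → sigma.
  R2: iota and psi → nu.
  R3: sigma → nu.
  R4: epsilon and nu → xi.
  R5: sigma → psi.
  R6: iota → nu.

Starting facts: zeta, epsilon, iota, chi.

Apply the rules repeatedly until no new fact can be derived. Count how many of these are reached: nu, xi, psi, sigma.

2

iota holds, so nu follows (R6).
epsilon and nu hold, so xi follows (R4).
nu: reached.
xi: reached.
psi would need sigma (R5), but sigma is never established.
sigma would need psi (R1), but psi is never established.
Reached: nu and xi — 2 of the 4.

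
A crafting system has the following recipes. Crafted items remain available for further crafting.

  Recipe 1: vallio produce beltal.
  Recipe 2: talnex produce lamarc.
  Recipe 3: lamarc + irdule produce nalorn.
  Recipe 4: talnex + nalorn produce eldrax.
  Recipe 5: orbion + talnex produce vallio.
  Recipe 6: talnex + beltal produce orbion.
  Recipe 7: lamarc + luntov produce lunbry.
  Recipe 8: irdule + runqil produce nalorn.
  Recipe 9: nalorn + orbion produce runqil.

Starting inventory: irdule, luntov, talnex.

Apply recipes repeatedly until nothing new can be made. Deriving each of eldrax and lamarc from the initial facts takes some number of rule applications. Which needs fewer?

lamarc: Using Recipe 2, talnex makes lamarc. [1 rule application]
eldrax: talnex → lamarc (Recipe 2). lamarc + irdule → nalorn (Recipe 3). talnex + nalorn → eldrax (Recipe 4). [3 rule applications]
lamarc needs fewer.

lamarc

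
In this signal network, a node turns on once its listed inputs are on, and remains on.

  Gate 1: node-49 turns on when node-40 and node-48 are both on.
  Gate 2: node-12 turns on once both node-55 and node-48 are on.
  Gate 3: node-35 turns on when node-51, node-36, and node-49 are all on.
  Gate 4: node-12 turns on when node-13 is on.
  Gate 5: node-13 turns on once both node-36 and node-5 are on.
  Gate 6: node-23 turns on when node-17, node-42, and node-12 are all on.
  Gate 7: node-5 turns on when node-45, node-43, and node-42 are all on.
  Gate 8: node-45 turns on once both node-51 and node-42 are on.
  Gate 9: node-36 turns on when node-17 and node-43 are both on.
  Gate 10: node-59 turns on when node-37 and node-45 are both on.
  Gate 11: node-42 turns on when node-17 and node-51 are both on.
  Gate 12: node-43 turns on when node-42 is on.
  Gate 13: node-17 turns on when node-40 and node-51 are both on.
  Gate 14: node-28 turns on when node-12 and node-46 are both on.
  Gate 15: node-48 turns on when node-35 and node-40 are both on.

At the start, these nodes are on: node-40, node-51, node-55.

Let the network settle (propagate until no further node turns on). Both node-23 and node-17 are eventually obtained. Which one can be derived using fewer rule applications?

node-17

node-17: Gate 13: node-40 and node-51 on → node-17 on. [1 rule application]
node-23: Gate 13: node-40 and node-51 on → node-17 on. Gate 11: node-17 and node-51 on → node-42 on. Gate 12: node-42 on → node-43 on. Gate 8: node-51 and node-42 on → node-45 on. node-45, node-43, and node-42 are on, so node-5 turns on (Gate 7). Gate 9: node-17 and node-43 on → node-36 on. node-36 and node-5 are on, so node-13 turns on (Gate 5). node-13 is on, so node-12 turns on (Gate 4). Gate 6: node-17, node-42, and node-12 on → node-23 on. [9 rule applications]
node-17 needs fewer.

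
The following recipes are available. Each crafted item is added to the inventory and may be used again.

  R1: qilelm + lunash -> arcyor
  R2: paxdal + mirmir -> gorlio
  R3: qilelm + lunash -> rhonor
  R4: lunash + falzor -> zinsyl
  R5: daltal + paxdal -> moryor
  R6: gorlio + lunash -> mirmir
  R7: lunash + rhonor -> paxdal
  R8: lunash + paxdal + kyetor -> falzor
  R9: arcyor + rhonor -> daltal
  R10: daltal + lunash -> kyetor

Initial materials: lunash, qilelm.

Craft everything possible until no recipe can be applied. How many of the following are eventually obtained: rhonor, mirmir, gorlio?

1

qilelm + lunash -> rhonor (R3).
rhonor: reached.
mirmir would need gorlio and lunash (R6), but gorlio is never obtained.
gorlio would need paxdal and mirmir (R2), but mirmir is never obtained.
Reached: rhonor — 1 of the 3.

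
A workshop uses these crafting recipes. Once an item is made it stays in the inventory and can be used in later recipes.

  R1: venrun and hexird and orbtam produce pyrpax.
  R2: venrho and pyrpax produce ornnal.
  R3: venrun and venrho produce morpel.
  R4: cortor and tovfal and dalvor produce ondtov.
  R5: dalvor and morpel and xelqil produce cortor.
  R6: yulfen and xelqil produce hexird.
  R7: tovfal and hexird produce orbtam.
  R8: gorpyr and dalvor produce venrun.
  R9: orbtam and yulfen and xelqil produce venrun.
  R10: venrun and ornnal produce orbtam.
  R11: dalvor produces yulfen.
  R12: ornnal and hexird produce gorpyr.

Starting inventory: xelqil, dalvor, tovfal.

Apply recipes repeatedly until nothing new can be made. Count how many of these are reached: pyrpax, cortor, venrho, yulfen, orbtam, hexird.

dalvor → yulfen (R11).
yulfen and xelqil → hexird (R6).
Using R7, tovfal and hexird make orbtam.
Using R9, orbtam, yulfen, and xelqil make venrun.
Using R1, venrun, hexird, and orbtam make pyrpax.
pyrpax: reached.
cortor would need dalvor, morpel, and xelqil (R5), but morpel is never obtained.
No rule produces venrho, and it is not given.
yulfen: reached.
orbtam: reached.
hexird: reached.
Reached: pyrpax, yulfen, orbtam, and hexird — 4 of the 6.

4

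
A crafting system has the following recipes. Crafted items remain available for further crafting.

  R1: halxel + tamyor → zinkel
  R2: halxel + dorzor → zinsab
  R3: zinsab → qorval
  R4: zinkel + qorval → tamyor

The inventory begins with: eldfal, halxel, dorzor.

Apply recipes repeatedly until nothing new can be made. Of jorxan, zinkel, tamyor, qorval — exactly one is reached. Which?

qorval

Using R2, halxel and dorzor make zinsab.
zinsab → qorval (R3).
tamyor would need zinkel and qorval (R4), but zinkel is never obtained. zinkel would need halxel and tamyor (R1), but tamyor is never obtained. No rule produces jorxan, and it is not given.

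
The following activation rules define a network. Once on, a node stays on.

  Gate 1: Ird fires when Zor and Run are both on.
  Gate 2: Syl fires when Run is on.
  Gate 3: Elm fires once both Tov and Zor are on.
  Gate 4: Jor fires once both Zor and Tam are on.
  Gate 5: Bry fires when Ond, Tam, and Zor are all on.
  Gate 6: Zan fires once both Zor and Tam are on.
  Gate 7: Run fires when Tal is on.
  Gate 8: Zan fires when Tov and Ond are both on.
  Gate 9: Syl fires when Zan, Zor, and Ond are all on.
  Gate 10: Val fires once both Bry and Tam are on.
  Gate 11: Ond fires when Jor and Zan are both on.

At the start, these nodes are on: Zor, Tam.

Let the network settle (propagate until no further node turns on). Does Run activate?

Run would need Tal (Gate 7), but Tal never turns on.

No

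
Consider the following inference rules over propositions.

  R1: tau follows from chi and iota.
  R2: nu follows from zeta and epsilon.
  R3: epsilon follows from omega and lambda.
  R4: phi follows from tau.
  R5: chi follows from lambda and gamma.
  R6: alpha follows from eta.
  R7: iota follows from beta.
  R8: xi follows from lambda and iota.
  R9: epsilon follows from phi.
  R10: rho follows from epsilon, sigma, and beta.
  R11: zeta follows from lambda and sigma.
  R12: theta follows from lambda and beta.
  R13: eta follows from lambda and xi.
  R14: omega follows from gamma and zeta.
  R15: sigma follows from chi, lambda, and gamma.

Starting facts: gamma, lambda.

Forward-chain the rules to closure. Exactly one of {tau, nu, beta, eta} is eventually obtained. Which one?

nu

lambda and gamma hold, so chi follows (R5).
From chi, lambda, and gamma, R15 gives sigma.
lambda and sigma hold, so zeta follows (R11).
gamma and zeta hold, so omega follows (R14).
From omega and lambda, R3 gives epsilon.
zeta and epsilon hold, so nu follows (R2).
tau would need chi and iota (R1), but iota is never established. No rule produces beta, and it is not given. eta would need lambda and xi (R13), but xi is never established.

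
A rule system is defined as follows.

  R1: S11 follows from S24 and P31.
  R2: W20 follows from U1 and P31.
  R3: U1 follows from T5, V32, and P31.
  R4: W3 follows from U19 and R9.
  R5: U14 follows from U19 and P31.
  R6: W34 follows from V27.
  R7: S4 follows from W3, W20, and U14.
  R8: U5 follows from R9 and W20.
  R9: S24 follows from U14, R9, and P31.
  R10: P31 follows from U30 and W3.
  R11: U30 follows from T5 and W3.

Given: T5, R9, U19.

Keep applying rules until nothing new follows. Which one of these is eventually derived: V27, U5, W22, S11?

From U19 and R9, R4 gives W3.
T5 and W3 hold, so U30 follows (R11).
U30 and W3 hold, so P31 follows (R10).
From U19 and P31, R5 gives U14.
U14, R9, and P31 hold, so S24 follows (R9).
S24 and P31 hold, so S11 follows (R1).
U5 would need R9 and W20 (R8), but W20 is never established. No rule produces W22, and it is not given. No rule produces V27, and it is not given.

S11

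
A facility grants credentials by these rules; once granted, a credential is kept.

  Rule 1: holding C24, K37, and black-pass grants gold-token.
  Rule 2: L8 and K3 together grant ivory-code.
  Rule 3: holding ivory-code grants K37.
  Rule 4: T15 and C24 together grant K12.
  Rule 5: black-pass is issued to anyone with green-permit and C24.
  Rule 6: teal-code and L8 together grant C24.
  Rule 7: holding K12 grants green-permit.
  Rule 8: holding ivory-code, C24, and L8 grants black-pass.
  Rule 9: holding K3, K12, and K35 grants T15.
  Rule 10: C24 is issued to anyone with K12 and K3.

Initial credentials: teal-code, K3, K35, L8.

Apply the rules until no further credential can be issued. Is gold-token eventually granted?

Holding L8 and K3 grants ivory-code (Rule 2).
Holding teal-code and L8 grants C24 (Rule 6).
Holding ivory-code, C24, and L8 grants black-pass (Rule 8).
Holding ivory-code grants K37 (Rule 3).
Holding C24, K37, and black-pass grants gold-token (Rule 1).

Yes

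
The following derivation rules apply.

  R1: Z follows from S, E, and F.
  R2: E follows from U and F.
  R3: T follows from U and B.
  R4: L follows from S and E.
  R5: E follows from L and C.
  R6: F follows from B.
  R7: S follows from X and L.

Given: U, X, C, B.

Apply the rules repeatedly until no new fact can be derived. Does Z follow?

Z would need S, E, and F (R1), but S is never established.

No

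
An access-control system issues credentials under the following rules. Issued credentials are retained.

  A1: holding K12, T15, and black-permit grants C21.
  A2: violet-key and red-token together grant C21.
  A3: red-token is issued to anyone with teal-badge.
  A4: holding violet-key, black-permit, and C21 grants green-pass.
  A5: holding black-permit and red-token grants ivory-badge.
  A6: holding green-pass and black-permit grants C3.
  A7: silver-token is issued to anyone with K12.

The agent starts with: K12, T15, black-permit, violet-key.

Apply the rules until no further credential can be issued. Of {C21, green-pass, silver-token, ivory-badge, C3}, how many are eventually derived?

Holding K12 grants silver-token (A7).
Holding K12, T15, and black-permit grants C21 (A1).
Holding violet-key, black-permit, and C21 grants green-pass (A4).
Holding green-pass and black-permit grants C3 (A6).
C21: reached.
green-pass: reached.
silver-token: reached.
ivory-badge would need black-permit and red-token (A5), but red-token is never granted.
C3: reached.
Reached: C21, green-pass, silver-token, and C3 — 4 of the 5.

4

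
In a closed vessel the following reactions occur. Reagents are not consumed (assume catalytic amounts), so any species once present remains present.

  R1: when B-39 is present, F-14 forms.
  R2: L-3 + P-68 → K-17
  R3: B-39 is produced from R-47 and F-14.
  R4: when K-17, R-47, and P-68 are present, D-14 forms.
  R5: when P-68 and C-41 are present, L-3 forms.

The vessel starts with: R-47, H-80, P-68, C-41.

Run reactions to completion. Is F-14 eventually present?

No

F-14 would need B-39 (R1), but B-39 never forms.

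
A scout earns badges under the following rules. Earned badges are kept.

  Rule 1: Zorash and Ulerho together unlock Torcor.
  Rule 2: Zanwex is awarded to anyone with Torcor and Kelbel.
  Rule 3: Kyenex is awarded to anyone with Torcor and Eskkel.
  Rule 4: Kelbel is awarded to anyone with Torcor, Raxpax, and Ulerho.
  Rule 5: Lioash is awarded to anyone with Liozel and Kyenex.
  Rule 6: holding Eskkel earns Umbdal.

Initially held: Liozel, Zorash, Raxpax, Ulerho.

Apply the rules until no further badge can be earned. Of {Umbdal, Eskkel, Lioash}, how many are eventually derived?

0

Umbdal would need Eskkel (Rule 6), but Eskkel is never earned.
No rule produces Eskkel, and it is not given.
Lioash would need Liozel and Kyenex (Rule 5), but Kyenex is never earned.
None of the 3 are reached.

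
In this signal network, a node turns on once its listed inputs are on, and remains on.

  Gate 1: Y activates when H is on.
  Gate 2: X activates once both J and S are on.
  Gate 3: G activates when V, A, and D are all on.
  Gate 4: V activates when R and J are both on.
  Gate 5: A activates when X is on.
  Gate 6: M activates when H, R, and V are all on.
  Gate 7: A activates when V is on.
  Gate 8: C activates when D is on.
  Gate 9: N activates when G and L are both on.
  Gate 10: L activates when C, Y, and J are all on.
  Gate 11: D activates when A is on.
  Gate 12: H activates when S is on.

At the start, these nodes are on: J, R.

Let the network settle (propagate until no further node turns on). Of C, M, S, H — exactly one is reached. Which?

C

Gate 4: R and J on → V on.
Gate 7: V on → A on.
A is on, so D activates (Gate 11).
Gate 8: D on → C on.
H would need S (Gate 12), but S never turns on. M would need H, R, and V (Gate 6), but H never turns on. No rule produces S, and it is not given.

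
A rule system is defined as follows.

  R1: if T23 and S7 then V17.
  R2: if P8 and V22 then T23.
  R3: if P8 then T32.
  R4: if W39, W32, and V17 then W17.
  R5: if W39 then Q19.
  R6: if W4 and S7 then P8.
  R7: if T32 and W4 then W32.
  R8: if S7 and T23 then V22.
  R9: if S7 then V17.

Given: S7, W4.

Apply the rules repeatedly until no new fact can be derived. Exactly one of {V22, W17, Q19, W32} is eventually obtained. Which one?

W4 and S7 hold, so P8 follows (R6).
From P8, R3 gives T32.
T32 and W4 hold, so W32 follows (R7).
V22 would need S7 and T23 (R8), but T23 is never established. Q19 would need W39 (R5), but W39 is never established. W17 would need W39, W32, and V17 (R4), but W39 is never established.

W32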